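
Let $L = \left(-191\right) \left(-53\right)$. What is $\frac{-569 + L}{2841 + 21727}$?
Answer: $\frac{4777}{12284} \approx 0.38888$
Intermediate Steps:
$L = 10123$
$\frac{-569 + L}{2841 + 21727} = \frac{-569 + 10123}{2841 + 21727} = \frac{9554}{24568} = 9554 \cdot \frac{1}{24568} = \frac{4777}{12284}$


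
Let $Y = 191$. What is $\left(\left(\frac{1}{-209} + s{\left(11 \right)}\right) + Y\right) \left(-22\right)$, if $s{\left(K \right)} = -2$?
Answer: $- \frac{79000}{19} \approx -4157.9$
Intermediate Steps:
$\left(\left(\frac{1}{-209} + s{\left(11 \right)}\right) + Y\right) \left(-22\right) = \left(\left(\frac{1}{-209} - 2\right) + 191\right) \left(-22\right) = \left(\left(- \frac{1}{209} - 2\right) + 191\right) \left(-22\right) = \left(- \frac{419}{209} + 191\right) \left(-22\right) = \frac{39500}{209} \left(-22\right) = - \frac{79000}{19}$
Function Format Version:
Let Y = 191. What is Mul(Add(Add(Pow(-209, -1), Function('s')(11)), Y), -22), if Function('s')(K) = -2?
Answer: Rational(-79000, 19) ≈ -4157.9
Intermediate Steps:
Mul(Add(Add(Pow(-209, -1), Function('s')(11)), Y), -22) = Mul(Add(Add(Pow(-209, -1), -2), 191), -22) = Mul(Add(Add(Rational(-1, 209), -2), 191), -22) = Mul(Add(Rational(-419, 209), 191), -22) = Mul(Rational(39500, 209), -22) = Rational(-79000, 19)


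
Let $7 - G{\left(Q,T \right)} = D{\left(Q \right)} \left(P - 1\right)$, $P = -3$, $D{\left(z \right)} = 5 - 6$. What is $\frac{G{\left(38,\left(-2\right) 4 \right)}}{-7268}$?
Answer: $- \frac{3}{7268} \approx -0.00041277$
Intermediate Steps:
$D{\left(z \right)} = -1$ ($D{\left(z \right)} = 5 - 6 = -1$)
$G{\left(Q,T \right)} = 3$ ($G{\left(Q,T \right)} = 7 - - (-3 - 1) = 7 - \left(-1\right) \left(-4\right) = 7 - 4 = 3$)
$\frac{G{\left(38,\left(-2\right) 4 \right)}}{-7268} = \frac{3}{-7268} = 3 \left(- \frac{1}{7268}\right) = - \frac{3}{7268}$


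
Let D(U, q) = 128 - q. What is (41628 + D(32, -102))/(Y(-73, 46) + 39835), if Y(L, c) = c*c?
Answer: 41858/41951 ≈ 0.99778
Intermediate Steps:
Y(L, c) = c²
(41628 + D(32, -102))/(Y(-73, 46) + 39835) = (41628 + (128 - 1*(-102)))/(46² + 39835) = (41628 + (128 + 102))/(2116 + 39835) = (41628 + 230)/41951 = 41858*(1/41951) = 41858/41951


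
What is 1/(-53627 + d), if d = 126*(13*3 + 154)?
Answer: -1/29309 ≈ -3.4119e-5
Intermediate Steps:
d = 24318 (d = 126*(39 + 154) = 126*193 = 24318)
1/(-53627 + d) = 1/(-53627 + 24318) = 1/(-29309) = -1/29309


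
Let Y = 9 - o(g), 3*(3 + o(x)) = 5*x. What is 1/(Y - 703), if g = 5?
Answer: -3/2098 ≈ -0.0014299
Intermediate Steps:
o(x) = -3 + 5*x/3 (o(x) = -3 + (5*x)/3 = -3 + 5*x/3)
Y = 11/3 (Y = 9 - (-3 + (5/3)*5) = 9 - (-3 + 25/3) = 9 - 1*16/3 = 9 - 16/3 = 11/3 ≈ 3.6667)
1/(Y - 703) = 1/(11/3 - 703) = 1/(-2098/3) = -3/2098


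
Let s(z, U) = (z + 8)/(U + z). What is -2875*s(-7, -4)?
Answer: 2875/11 ≈ 261.36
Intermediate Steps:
s(z, U) = (8 + z)/(U + z)
-2875*s(-7, -4) = -2875*(8 - 7)/(-4 - 7) = -2875/(-11) = -(-2875)/11 = -2875*(-1/11) = 2875/11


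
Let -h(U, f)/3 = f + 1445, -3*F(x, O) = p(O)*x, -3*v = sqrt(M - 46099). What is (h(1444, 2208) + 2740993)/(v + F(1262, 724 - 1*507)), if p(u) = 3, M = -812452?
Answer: -31007726172/15192347 + 8190102*I*sqrt(858551)/15192347 ≈ -2041.0 + 499.51*I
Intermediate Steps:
v = -I*sqrt(858551)/3 (v = -sqrt(-812452 - 46099)/3 = -I*sqrt(858551)/3 ≈ -308.86*I)
F(x, O) = -x
h(U, f) = -4335 - 3*f (h(U, f) = -3*(f + 1445) = -3*(1445 + f) = -4335 - 3*f)
(h(1444, 2208) + 2740993)/(v + F(1262, 724 - 1*507)) = ((-4335 - 3*2208) + 2740993)/(-I*sqrt(858551)/3 - 1*1262) = ((-4335 - 6624) + 2740993)/(-I*sqrt(858551)/3 - 1262) = (-10959 + 2740993)/(-1262 - I*sqrt(858551)/3) = 2730034/(-1262 - I*sqrt(858551)/3)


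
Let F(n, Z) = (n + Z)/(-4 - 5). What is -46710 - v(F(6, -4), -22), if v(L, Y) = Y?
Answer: -46688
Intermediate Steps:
F(n, Z) = -Z/9 - n/9 (F(n, Z) = (Z + n)/(-9) = (Z + n)*(-⅑) = -Z/9 - n/9)
-46710 - v(F(6, -4), -22) = -46710 - 1*(-22) = -46710 + 22 = -46688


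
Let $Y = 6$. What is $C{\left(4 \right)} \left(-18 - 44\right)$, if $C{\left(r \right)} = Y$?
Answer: $-372$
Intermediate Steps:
$C{\left(r \right)} = 6$
$C{\left(4 \right)} \left(-18 - 44\right) = 6 \left(-18 - 44\right) = 6 \left(-62\right) = -372$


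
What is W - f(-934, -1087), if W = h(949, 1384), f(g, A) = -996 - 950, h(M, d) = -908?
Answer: 1038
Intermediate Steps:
f(g, A) = -1946
W = -908
W - f(-934, -1087) = -908 - 1*(-1946) = -908 + 1946 = 1038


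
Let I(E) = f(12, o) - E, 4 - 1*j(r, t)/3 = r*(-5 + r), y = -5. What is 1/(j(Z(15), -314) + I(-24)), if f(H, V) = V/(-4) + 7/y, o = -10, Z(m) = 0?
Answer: 10/371 ≈ 0.026954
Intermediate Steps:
j(r, t) = 12 - 3*r*(-5 + r)
f(H, V) = -7/5 - V/4 (f(H, V) = V/(-4) + 7/(-5) = V*(-¼) + 7*(-⅕) = -V/4 - 7/5 = -7/5 - V/4)
I(E) = 11/10 - E (I(E) = (-7/5 - ¼*(-10)) - E = (-7/5 + 5/2) - E = 11/10 - E)
1/(j(Z(15), -314) + I(-24)) = 1/((12 - 3*0² + 15*0) + (11/10 - 1*(-24))) = 1/((12 - 3*0 + 0) + (11/10 + 24)) = 1/((12 + 0 + 0) + 251/10) = 1/(12 + 251/10) = 1/(371/10) = 10/371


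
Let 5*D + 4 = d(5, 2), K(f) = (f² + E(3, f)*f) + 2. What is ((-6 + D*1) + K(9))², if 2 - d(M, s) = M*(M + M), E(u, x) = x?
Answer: 544644/25 ≈ 21786.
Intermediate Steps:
K(f) = 2 + 2*f² (K(f) = (f² + f*f) + 2 = (f² + f²) + 2 = 2*f² + 2 = 2 + 2*f²)
d(M, s) = 2 - 2*M² (d(M, s) = 2 - M*(M + M) = 2 - M*2*M = 2 - 2*M²)
D = -52/5 (D = -⅘ + (2 - 2*5²)/5 = -⅘ + (2 - 2*25)/5 = -⅘ + (2 - 50)/5 = -⅘ + (⅕)*(-48) = -⅘ - 48/5 = -52/5 ≈ -10.400)
((-6 + D*1) + K(9))² = ((-6 - 52/5*1) + (2 + 2*9²))² = ((-6 - 52/5) + (2 + 2*81))² = (-82/5 + (2 + 162))² = (-82/5 + 164)² = (738/5)² = 544644/25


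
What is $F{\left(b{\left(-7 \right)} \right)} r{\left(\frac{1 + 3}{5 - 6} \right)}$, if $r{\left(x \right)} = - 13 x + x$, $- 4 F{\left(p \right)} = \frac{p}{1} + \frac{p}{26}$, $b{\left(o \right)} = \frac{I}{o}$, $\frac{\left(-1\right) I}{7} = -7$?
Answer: $\frac{1134}{13} \approx 87.231$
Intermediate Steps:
$I = 49$ ($I = \left(-7\right) \left(-7\right) = 49$)
$b{\left(o \right)} = \frac{49}{o}$
$F{\left(p \right)} = - \frac{27 p}{104}$ ($F{\left(p \right)} = - \frac{\frac{p}{1} + \frac{p}{26}}{4} = - \frac{p 1 + p \frac{1}{26}}{4} = - \frac{p + \frac{p}{26}}{4} = - \frac{\frac{27}{26} p}{4} = - \frac{27 p}{104}$)
$r{\left(x \right)} = - 12 x$
$F{\left(b{\left(-7 \right)} \right)} r{\left(\frac{1 + 3}{5 - 6} \right)} = - \frac{27 \frac{49}{-7}}{104} \left(- 12 \frac{1 + 3}{5 - 6}\right) = - \frac{27 \cdot 49 \left(- \frac{1}{7}\right)}{104} \left(- 12 \frac{4}{-1}\right) = \left(- \frac{27}{104}\right) \left(-7\right) \left(- 12 \cdot 4 \left(-1\right)\right) = \frac{189 \left(\left(-12\right) \left(-4\right)\right)}{104} = \frac{189}{104} \cdot 48 = \frac{1134}{13}$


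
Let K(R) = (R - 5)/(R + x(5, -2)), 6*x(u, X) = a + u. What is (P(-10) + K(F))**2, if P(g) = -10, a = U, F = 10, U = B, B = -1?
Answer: 93025/1024 ≈ 90.845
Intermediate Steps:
U = -1
a = -1
x(u, X) = -1/6 + u/6 (x(u, X) = (-1 + u)/6 = -1/6 + u/6)
K(R) = (-5 + R)/(2/3 + R) (K(R) = (R - 5)/(R + (-1/6 + (1/6)*5)) = (-5 + R)/(R + (-1/6 + 5/6)) = (-5 + R)/(R + 2/3) = (-5 + R)/(2/3 + R))
(P(-10) + K(F))**2 = (-10 + 3*(-5 + 10)/(2 + 3*10))**2 = (-10 + 3*5/(2 + 30))**2 = (-10 + 3*5/32)**2 = (-10 + 3*(1/32)*5)**2 = (-10 + 15/32)**2 = (-305/32)**2 = 93025/1024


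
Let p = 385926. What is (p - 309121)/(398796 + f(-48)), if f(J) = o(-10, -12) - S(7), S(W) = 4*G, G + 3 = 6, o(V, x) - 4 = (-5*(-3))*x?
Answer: 76805/398608 ≈ 0.19268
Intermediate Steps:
o(V, x) = 4 + 15*x (o(V, x) = 4 + (-5*(-3))*x = 4 + 15*x)
G = 3 (G = -3 + 6 = 3)
S(W) = 12 (S(W) = 4*3 = 12)
f(J) = -188 (f(J) = (4 + 15*(-12)) - 1*12 = (4 - 180) - 12 = -176 - 12 = -188)
(p - 309121)/(398796 + f(-48)) = (385926 - 309121)/(398796 - 188) = 76805/398608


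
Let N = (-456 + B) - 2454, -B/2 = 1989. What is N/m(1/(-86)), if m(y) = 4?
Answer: -1722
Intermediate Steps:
B = -3978 (B = -2*1989 = -3978)
N = -6888 (N = (-456 - 3978) - 2454 = -4434 - 2454 = -6888)
N/m(1/(-86)) = -6888/4 = -6888*1/4 = -1722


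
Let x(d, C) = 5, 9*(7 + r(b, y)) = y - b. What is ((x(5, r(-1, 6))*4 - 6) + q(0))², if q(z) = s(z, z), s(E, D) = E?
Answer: 196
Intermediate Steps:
r(b, y) = -7 - b/9 + y/9 (r(b, y) = -7 + (y - b)/9 = -7 + (-b/9 + y/9) = -7 - b/9 + y/9)
q(z) = z
((x(5, r(-1, 6))*4 - 6) + q(0))² = ((5*4 - 6) + 0)² = ((20 - 6) + 0)² = (14 + 0)² = 14² = 196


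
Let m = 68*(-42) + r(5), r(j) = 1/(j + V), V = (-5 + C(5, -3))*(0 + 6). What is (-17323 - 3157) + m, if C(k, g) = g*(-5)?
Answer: -1516839/65 ≈ -23336.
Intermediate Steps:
C(k, g) = -5*g
V = 60 (V = (-5 - 5*(-3))*(0 + 6) = (-5 + 15)*6 = 10*6 = 60)
r(j) = 1/(60 + j) (r(j) = 1/(j + 60) = 1/(60 + j))
m = -185639/65 (m = 68*(-42) + 1/(60 + 5) = -2856 + 1/65 = -185639/65 ≈ -2856.0)
(-17323 - 3157) + m = (-17323 - 3157) - 185639/65 = -20480 - 185639/65 = -1516839/65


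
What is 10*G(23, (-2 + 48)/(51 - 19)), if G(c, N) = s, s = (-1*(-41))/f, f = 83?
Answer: 410/83 ≈ 4.9398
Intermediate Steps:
s = 41/83 (s = -1*(-41)/83 = 41*(1/83) = 41/83 ≈ 0.49398)
G(c, N) = 41/83
10*G(23, (-2 + 48)/(51 - 19)) = 10*(41/83) = 410/83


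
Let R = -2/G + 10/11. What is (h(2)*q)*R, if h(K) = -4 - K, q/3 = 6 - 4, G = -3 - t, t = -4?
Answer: 432/11 ≈ 39.273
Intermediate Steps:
G = 1 (G = -3 - 1*(-4) = -3 + 4 = 1)
q = 6 (q = 3*(6 - 4) = 3*2 = 6)
R = -12/11 (R = -2/1 + 10/11 = -2*1 + 10*(1/11) = -2 + 10/11 = -12/11 ≈ -1.0909)
(h(2)*q)*R = ((-4 - 1*2)*6)*(-12/11) = ((-4 - 2)*6)*(-12/11) = -6*6*(-12/11) = -36*(-12/11) = 432/11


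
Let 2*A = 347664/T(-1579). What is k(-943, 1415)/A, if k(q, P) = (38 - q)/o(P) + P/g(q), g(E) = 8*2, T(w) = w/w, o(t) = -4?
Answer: -2509/2781312 ≈ -0.00090209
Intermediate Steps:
T(w) = 1
g(E) = 16
A = 173832 (A = (347664/1)/2 = (347664*1)/2 = (½)*347664 = 173832)
k(q, P) = -19/2 + q/4 + P/16 (k(q, P) = (38 - q)/(-4) + P/16 = (38 - q)*(-¼) + P*(1/16) = (-19/2 + q/4) + P/16 = -19/2 + q/4 + P/16)
k(-943, 1415)/A = (-19/2 + (¼)*(-943) + (1/16)*1415)/173832 = (-19/2 - 943/4 + 1415/16)*(1/173832) = -2509/16*1/173832 = -2509/2781312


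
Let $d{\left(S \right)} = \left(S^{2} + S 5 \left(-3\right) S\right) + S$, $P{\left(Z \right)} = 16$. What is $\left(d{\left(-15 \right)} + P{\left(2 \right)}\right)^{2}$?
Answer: $9916201$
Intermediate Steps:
$d{\left(S \right)} = S - 14 S^{2}$ ($d{\left(S \right)} = \left(S^{2} + 5 S \left(-3\right) S\right) + S = \left(S^{2} + - 15 S S\right) + S = \left(S^{2} - 15 S^{2}\right) + S = - 14 S^{2} + S = S - 14 S^{2}$)
$\left(d{\left(-15 \right)} + P{\left(2 \right)}\right)^{2} = \left(- 15 \left(1 - -210\right) + 16\right)^{2} = \left(- 15 \left(1 + 210\right) + 16\right)^{2} = \left(\left(-15\right) 211 + 16\right)^{2} = \left(-3165 + 16\right)^{2} = \left(-3149\right)^{2} = 9916201$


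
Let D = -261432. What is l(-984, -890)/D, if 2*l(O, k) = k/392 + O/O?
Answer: 83/34160448 ≈ 2.4297e-6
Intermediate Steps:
l(O, k) = ½ + k/784 (l(O, k) = (k/392 + O/O)/2 = (k*(1/392) + 1)/2 = (k/392 + 1)/2 = (1 + k/392)/2 = ½ + k/784)
l(-984, -890)/D = (½ + (1/784)*(-890))/(-261432) = (½ - 445/392)*(-1/261432) = -249/392*(-1/261432) = 83/34160448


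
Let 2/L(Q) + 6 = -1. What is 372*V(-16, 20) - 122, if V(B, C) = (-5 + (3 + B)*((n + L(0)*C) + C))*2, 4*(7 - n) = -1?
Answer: -1484948/7 ≈ -2.1214e+5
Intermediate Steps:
n = 29/4 (n = 7 - 1/4*(-1) = 7 + 1/4 = 29/4 ≈ 7.2500)
L(Q) = -2/7 (L(Q) = 2/(-6 - 1) = 2/(-7) = 2*(-1/7) = -2/7)
V(B, C) = -10 + 2*(3 + B)*(29/4 + 5*C/7) (V(B, C) = (-5 + (3 + B)*((29/4 - 2*C/7) + C))*2 = (-5 + (3 + B)*(29/4 + 5*C/7))*2 = -10 + 2*(3 + B)*(29/4 + 5*C/7))
372*V(-16, 20) - 122 = 372*(67/2 + (29/2)*(-16) + (30/7)*20 + (10/7)*(-16)*20) - 122 = 372*(67/2 - 232 + 600/7 - 3200/7) - 122 = 372*(-7979/14) - 122 = -1484094/7 - 122 = -1484948/7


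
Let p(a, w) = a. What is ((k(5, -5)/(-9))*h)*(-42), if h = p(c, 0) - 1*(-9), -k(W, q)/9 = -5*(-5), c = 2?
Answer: -11550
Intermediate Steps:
k(W, q) = -225 (k(W, q) = -(-45)*(-5) = -9*25 = -225)
h = 11 (h = 2 - 1*(-9) = 2 + 9 = 11)
((k(5, -5)/(-9))*h)*(-42) = (-225/(-9)*11)*(-42) = (-225*(-1/9)*11)*(-42) = (25*11)*(-42) = 275*(-42) = -11550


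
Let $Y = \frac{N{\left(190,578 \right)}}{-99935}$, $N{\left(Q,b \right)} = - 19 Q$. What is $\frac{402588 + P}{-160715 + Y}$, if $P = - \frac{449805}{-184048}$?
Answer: $- \frac{8366983463399}{3340117643792} \approx -2.505$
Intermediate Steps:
$P = \frac{449805}{184048}$ ($P = \left(-449805\right) \left(- \frac{1}{184048}\right) = \frac{449805}{184048} \approx 2.444$)
$Y = \frac{722}{19987}$ ($Y = \frac{\left(-19\right) 190}{-99935} = \left(-3610\right) \left(- \frac{1}{99935}\right) = \frac{722}{19987} \approx 0.036123$)
$\frac{402588 + P}{-160715 + Y} = \frac{402588 + \frac{449805}{184048}}{-160715 + \frac{722}{19987}} = \frac{74095966029}{184048 \left(- \frac{3212209983}{19987}\right)} = \frac{74095966029}{184048} \left(- \frac{19987}{3212209983}\right) = - \frac{8366983463399}{3340117643792}$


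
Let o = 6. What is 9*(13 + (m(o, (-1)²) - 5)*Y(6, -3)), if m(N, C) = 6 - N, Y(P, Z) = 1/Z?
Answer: 132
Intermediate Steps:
9*(13 + (m(o, (-1)²) - 5)*Y(6, -3)) = 9*(13 + ((6 - 1*6) - 5)/(-3)) = 9*(13 + ((6 - 6) - 5)*(-⅓)) = 9*(13 + (0 - 5)*(-⅓)) = 9*(13 - 5*(-⅓)) = 9*(13 + 5/3) = 9*(44/3) = 132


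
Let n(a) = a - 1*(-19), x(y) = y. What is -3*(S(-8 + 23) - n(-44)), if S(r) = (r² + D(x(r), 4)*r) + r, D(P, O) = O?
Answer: -975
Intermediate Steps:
S(r) = r² + 5*r (S(r) = (r² + 4*r) + r = r² + 5*r)
n(a) = 19 + a (n(a) = a + 19 = 19 + a)
-3*(S(-8 + 23) - n(-44)) = -3*((-8 + 23)*(5 + (-8 + 23)) - (19 - 44)) = -3*(15*(5 + 15) - 1*(-25)) = -3*(15*20 + 25) = -3*(300 + 25) = -3*325 = -975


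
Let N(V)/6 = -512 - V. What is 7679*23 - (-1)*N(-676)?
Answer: 177601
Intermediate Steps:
N(V) = -3072 - 6*V (N(V) = 6*(-512 - V) = -3072 - 6*V)
7679*23 - (-1)*N(-676) = 7679*23 - (-1)*(-3072 - 6*(-676)) = 176617 - (-1)*(-3072 + 4056) = 176617 - (-1)*984 = 176617 - 1*(-984) = 176617 + 984 = 177601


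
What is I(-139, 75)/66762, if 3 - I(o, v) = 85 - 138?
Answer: 28/33381 ≈ 0.00083880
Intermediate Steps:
I(o, v) = 56 (I(o, v) = 3 - (85 - 138) = 3 - 1*(-53) = 3 + 53 = 56)
I(-139, 75)/66762 = 56/66762 = 56*(1/66762) = 28/33381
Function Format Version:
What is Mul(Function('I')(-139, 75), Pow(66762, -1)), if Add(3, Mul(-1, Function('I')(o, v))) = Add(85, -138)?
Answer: Rational(28, 33381) ≈ 0.00083880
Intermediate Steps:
Function('I')(o, v) = 56 (Function('I')(o, v) = Add(3, Mul(-1, Add(85, -138))) = Add(3, Mul(-1, -53)) = Add(3, 53) = 56)
Mul(Function('I')(-139, 75), Pow(66762, -1)) = Mul(56, Pow(66762, -1)) = Mul(56, Rational(1, 66762)) = Rational(28, 33381)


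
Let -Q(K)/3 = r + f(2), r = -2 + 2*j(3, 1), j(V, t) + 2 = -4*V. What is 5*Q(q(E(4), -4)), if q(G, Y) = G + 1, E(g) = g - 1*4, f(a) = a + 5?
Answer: 345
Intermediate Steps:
j(V, t) = -2 - 4*V
f(a) = 5 + a
r = -30 (r = -2 + 2*(-2 - 4*3) = -2 + 2*(-2 - 12) = -2 + 2*(-14) = -2 - 28 = -30)
E(g) = -4 + g (E(g) = g - 4 = -4 + g)
q(G, Y) = 1 + G
Q(K) = 69 (Q(K) = -3*(-30 + (5 + 2)) = -3*(-30 + 7) = -3*(-23) = 69)
5*Q(q(E(4), -4)) = 5*69 = 345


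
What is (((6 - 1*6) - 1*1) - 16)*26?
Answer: -442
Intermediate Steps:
(((6 - 1*6) - 1*1) - 16)*26 = (((6 - 6) - 1) - 16)*26 = ((0 - 1) - 16)*26 = (-1 - 16)*26 = -17*26 = -442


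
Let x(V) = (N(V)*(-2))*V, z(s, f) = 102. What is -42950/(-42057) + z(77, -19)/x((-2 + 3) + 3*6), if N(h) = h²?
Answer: 292449143/288468963 ≈ 1.0138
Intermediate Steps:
x(V) = -2*V³ (x(V) = (V²*(-2))*V = (-2*V²)*V = -2*V³)
-42950/(-42057) + z(77, -19)/x((-2 + 3) + 3*6) = -42950/(-42057) + 102/((-2*((-2 + 3) + 3*6)³)) = -42950*(-1/42057) + 102/((-2*(1 + 18)³)) = 42950/42057 + 102/((-2*19³)) = 42950/42057 + 102/((-2*6859)) = 42950/42057 + 102/(-13718) = 42950/42057 + 102*(-1/13718) = 42950/42057 - 51/6859 = 292449143/288468963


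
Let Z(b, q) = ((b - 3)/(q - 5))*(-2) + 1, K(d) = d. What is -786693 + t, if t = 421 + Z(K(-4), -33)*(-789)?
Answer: -14948636/19 ≈ -7.8677e+5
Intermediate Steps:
Z(b, q) = 1 - 2*(-3 + b)/(-5 + q) (Z(b, q) = ((-3 + b)/(-5 + q))*(-2) + 1 = -2*(-3 + b)/(-5 + q) + 1 = 1 - 2*(-3 + b)/(-5 + q))
t = -1469/19 (t = 421 + ((1 - 33 - 2*(-4))/(-5 - 33))*(-789) = 421 + ((1 - 33 + 8)/(-38))*(-789) = 421 - 1/38*(-24)*(-789) = 421 + (12/19)*(-789) = 421 - 9468/19 = -1469/19 ≈ -77.316)
-786693 + t = -786693 - 1469/19 = -14948636/19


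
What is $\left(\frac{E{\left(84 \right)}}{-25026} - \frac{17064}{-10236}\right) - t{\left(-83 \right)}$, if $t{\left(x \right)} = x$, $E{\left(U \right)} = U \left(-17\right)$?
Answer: $\frac{301436805}{3557863} \approx 84.724$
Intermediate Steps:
$E{\left(U \right)} = - 17 U$
$\left(\frac{E{\left(84 \right)}}{-25026} - \frac{17064}{-10236}\right) - t{\left(-83 \right)} = \left(\frac{\left(-17\right) 84}{-25026} - \frac{17064}{-10236}\right) - -83 = \left(\left(-1428\right) \left(- \frac{1}{25026}\right) - - \frac{1422}{853}\right) + 83 = \left(\frac{238}{4171} + \frac{1422}{853}\right) + 83 = \frac{6134176}{3557863} + 83 = \frac{301436805}{3557863}$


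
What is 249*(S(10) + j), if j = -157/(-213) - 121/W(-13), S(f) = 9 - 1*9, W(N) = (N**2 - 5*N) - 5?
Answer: 844940/16259 ≈ 51.968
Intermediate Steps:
W(N) = -5 + N**2 - 5*N
S(f) = 0 (S(f) = 9 - 9 = 0)
j = 10180/48777 (j = -157/(-213) - 121/(-5 + (-13)**2 - 5*(-13)) = -157*(-1/213) - 121/(-5 + 169 + 65) = 157/213 - 121/229 = 10180/48777 ≈ 0.20870)
249*(S(10) + j) = 249*(0 + 10180/48777) = 249*(10180/48777) = 844940/16259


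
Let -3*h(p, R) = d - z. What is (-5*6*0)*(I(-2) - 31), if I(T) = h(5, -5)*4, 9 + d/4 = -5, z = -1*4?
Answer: 0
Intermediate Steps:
z = -4
d = -56 (d = -36 + 4*(-5) = -36 - 20 = -56)
h(p, R) = 52/3 (h(p, R) = -(-56 - 1*(-4))/3 = -(-56 + 4)/3 = -⅓*(-52) = 52/3)
I(T) = 208/3 (I(T) = (52/3)*4 = 208/3)
(-5*6*0)*(I(-2) - 31) = (-5*6*0)*(208/3 - 31) = -30*0*(115/3) = 0*(115/3) = 0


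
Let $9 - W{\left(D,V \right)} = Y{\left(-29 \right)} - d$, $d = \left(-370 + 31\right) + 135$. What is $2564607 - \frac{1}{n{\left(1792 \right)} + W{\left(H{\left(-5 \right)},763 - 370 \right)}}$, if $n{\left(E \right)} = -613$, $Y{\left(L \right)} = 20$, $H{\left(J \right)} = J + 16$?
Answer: $\frac{2123494597}{828} \approx 2.5646 \cdot 10^{6}$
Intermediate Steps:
$H{\left(J \right)} = 16 + J$
$d = -204$ ($d = -339 + 135 = -204$)
$W{\left(D,V \right)} = -215$ ($W{\left(D,V \right)} = 9 - \left(20 - -204\right) = 9 - \left(20 + 204\right) = 9 - 224 = -215$)
$2564607 - \frac{1}{n{\left(1792 \right)} + W{\left(H{\left(-5 \right)},763 - 370 \right)}} = 2564607 - \frac{1}{-613 - 215} = 2564607 - \frac{1}{-828} = 2564607 - - \frac{1}{828} = 2564607 + \frac{1}{828} = \frac{2123494597}{828}$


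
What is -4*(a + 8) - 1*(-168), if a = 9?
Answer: 100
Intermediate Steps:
-4*(a + 8) - 1*(-168) = -4*(9 + 8) - 1*(-168) = -4*17 + 168 = -68 + 168 = 100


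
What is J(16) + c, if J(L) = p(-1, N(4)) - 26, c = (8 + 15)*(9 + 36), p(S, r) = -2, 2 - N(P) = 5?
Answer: 1007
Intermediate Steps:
N(P) = -3 (N(P) = 2 - 1*5 = 2 - 5 = -3)
c = 1035 (c = 23*45 = 1035)
J(L) = -28 (J(L) = -2 - 26 = -28)
J(16) + c = -28 + 1035 = 1007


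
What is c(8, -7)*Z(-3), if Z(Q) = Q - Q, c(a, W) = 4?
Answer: 0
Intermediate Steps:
Z(Q) = 0
c(8, -7)*Z(-3) = 4*0 = 0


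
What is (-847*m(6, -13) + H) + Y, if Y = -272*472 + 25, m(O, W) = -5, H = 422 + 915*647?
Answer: 468303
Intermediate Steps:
H = 592427 (H = 422 + 592005 = 592427)
Y = -128359 (Y = -128384 + 25 = -128359)
(-847*m(6, -13) + H) + Y = (-847*(-5) + 592427) - 128359 = (4235 + 592427) - 128359 = 596662 - 128359 = 468303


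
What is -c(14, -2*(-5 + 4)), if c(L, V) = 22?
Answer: -22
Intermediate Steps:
-c(14, -2*(-5 + 4)) = -1*22 = -22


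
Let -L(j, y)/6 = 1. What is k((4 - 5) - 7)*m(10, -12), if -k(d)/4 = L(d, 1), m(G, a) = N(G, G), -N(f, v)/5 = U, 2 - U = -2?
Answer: -480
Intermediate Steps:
U = 4 (U = 2 - 1*(-2) = 2 + 2 = 4)
N(f, v) = -20 (N(f, v) = -5*4 = -20)
m(G, a) = -20
L(j, y) = -6 (L(j, y) = -6*1 = -6)
k(d) = 24 (k(d) = -4*(-6) = 24)
k((4 - 5) - 7)*m(10, -12) = 24*(-20) = -480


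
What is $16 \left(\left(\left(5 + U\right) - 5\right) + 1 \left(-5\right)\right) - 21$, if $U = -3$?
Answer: $-149$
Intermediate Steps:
$16 \left(\left(\left(5 + U\right) - 5\right) + 1 \left(-5\right)\right) - 21 = 16 \left(\left(\left(5 - 3\right) - 5\right) + 1 \left(-5\right)\right) - 21 = 16 \left(\left(2 - 5\right) - 5\right) - 21 = 16 \left(-3 - 5\right) - 21 = 16 \left(-8\right) - 21 = -128 - 21 = -149$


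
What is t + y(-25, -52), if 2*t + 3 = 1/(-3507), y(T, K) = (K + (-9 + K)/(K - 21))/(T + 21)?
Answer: 11562433/1024044 ≈ 11.291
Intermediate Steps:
y(T, K) = (K + (-9 + K)/(-21 + K))/(21 + T)
t = -5261/3507 (t = -3/2 + (½)/(-3507) = -3/2 + (½)*(-1/3507) = -3/2 - 1/7014 = -5261/3507 ≈ -1.5001)
t + y(-25, -52) = -5261/3507 + (-9 + (-52)² - 20*(-52))/(-441 - 21*(-25) + 21*(-52) - 52*(-25)) = -5261/3507 + (-9 + 2704 + 1040)/(-441 + 525 - 1092 + 1300) = -5261/3507 + 3735/292 = 11562433/1024044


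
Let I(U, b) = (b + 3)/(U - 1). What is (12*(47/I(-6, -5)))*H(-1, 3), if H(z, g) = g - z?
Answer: 7896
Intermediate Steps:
I(U, b) = (3 + b)/(-1 + U)
(12*(47/I(-6, -5)))*H(-1, 3) = (12*(47/(((3 - 5)/(-1 - 6)))))*(3 - 1*(-1)) = (12*(47/((-2/(-7)))))*(3 + 1) = (12*(47/((-⅐*(-2)))))*4 = (12*(47/(2/7)))*4 = (12*(47*(7/2)))*4 = (12*(329/2))*4 = 1974*4 = 7896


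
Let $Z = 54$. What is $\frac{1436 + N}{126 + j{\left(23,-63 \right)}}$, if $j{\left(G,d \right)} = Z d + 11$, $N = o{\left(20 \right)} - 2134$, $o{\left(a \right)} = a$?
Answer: $\frac{678}{3265} \approx 0.20766$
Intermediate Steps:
$N = -2114$ ($N = 20 - 2134 = -2114$)
$j{\left(G,d \right)} = 11 + 54 d$ ($j{\left(G,d \right)} = 54 d + 11 = 11 + 54 d$)
$\frac{1436 + N}{126 + j{\left(23,-63 \right)}} = \frac{1436 - 2114}{126 + \left(11 + 54 \left(-63\right)\right)} = - \frac{678}{126 + \left(11 - 3402\right)} = - \frac{678}{126 - 3391} = - \frac{678}{-3265} = \left(-678\right) \left(- \frac{1}{3265}\right) = \frac{678}{3265}$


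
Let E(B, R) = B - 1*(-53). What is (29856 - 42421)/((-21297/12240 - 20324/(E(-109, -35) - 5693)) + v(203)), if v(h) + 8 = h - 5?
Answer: -42103376400/642676367 ≈ -65.513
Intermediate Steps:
E(B, R) = 53 + B (E(B, R) = B + 53 = 53 + B)
v(h) = -13 + h (v(h) = -8 + (h - 5) = -8 + (-5 + h) = -13 + h)
(29856 - 42421)/((-21297/12240 - 20324/(E(-109, -35) - 5693)) + v(203)) = (29856 - 42421)/((-21297/12240 - 20324/((53 - 109) - 5693)) + (-13 + 203)) = -12565/((-21297*1/12240 - 20324/(-56 - 5693)) + 190) = -12565/((-7099/4080 - 20324/(-5749)) + 190) = -12565/((-7099/4080 - 20324*(-1/5749)) + 190) = -12565/((-7099/4080 + 20324/5749) + 190) = -12565/(42109769/23455920 + 190) = -12565/4498734569/23455920 = -12565*23455920/4498734569 = -42103376400/642676367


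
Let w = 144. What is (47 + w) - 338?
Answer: -147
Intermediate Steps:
(47 + w) - 338 = (47 + 144) - 338 = 191 - 338 = -147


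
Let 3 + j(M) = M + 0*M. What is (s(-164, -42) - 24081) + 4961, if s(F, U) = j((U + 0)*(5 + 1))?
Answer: -19375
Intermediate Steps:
j(M) = -3 + M (j(M) = -3 + (M + 0*M) = -3 + (M + 0) = -3 + M)
s(F, U) = -3 + 6*U (s(F, U) = -3 + (U + 0)*(5 + 1) = -3 + U*6 = -3 + 6*U)
(s(-164, -42) - 24081) + 4961 = ((-3 + 6*(-42)) - 24081) + 4961 = ((-3 - 252) - 24081) + 4961 = (-255 - 24081) + 4961 = -24336 + 4961 = -19375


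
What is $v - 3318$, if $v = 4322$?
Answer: $1004$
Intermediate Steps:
$v - 3318 = 4322 - 3318 = 1004$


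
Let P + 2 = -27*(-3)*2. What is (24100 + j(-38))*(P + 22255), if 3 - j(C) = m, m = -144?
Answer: 543496505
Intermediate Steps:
j(C) = 147 (j(C) = 3 - 1*(-144) = 3 + 144 = 147)
P = 160 (P = -2 - 27*(-3)*2 = -2 + 81*2 = -2 + 162 = 160)
(24100 + j(-38))*(P + 22255) = (24100 + 147)*(160 + 22255) = 24247*22415 = 543496505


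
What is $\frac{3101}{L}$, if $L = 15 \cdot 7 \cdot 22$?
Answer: $\frac{443}{330} \approx 1.3424$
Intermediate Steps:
$L = 2310$ ($L = 105 \cdot 22 = 2310$)
$\frac{3101}{L} = \frac{3101}{2310} = 3101 \cdot \frac{1}{2310} = \frac{443}{330}$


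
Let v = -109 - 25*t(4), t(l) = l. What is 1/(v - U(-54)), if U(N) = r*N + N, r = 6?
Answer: 1/169 ≈ 0.0059172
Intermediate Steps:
v = -209 (v = -109 - 25*4 = -109 - 100 = -209)
U(N) = 7*N (U(N) = 6*N + N = 7*N)
1/(v - U(-54)) = 1/(-209 - 7*(-54)) = 1/(-209 - 1*(-378)) = 1/(-209 + 378) = 1/169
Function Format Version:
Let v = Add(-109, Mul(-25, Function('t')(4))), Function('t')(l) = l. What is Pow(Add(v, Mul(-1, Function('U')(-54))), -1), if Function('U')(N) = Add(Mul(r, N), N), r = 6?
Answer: Rational(1, 169) ≈ 0.0059172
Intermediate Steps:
v = -209 (v = Add(-109, Mul(-25, 4)) = Add(-109, -100) = -209)
Function('U')(N) = Mul(7, N) (Function('U')(N) = Add(Mul(6, N), N) = Mul(7, N))
Pow(Add(v, Mul(-1, Function('U')(-54))), -1) = Pow(Add(-209, Mul(-1, Mul(7, -54))), -1) = Pow(Add(-209, Mul(-1, -378)), -1) = Pow(Add(-209, 378), -1) = Pow(169, -1) = Rational(1, 169)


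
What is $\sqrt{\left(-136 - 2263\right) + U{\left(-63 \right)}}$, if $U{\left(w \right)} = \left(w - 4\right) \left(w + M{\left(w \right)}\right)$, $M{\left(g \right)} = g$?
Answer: $\sqrt{6043} \approx 77.737$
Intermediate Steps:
$U{\left(w \right)} = 2 w \left(-4 + w\right)$ ($U{\left(w \right)} = \left(w - 4\right) \left(w + w\right) = \left(-4 + w\right) 2 w = 2 w \left(-4 + w\right)$)
$\sqrt{\left(-136 - 2263\right) + U{\left(-63 \right)}} = \sqrt{\left(-136 - 2263\right) + 2 \left(-63\right) \left(-4 - 63\right)} = \sqrt{-2399 + 2 \left(-63\right) \left(-67\right)} = \sqrt{-2399 + 8442} = \sqrt{6043}$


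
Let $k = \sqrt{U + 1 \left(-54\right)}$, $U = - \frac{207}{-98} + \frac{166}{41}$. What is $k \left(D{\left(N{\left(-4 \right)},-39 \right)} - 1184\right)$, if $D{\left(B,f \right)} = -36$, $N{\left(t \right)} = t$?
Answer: $- \frac{610 i \sqrt{15761794}}{287} \approx - 8438.2 i$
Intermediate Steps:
$U = \frac{24755}{4018}$ ($U = \left(-207\right) \left(- \frac{1}{98}\right) + 166 \cdot \frac{1}{41} = \frac{207}{98} + \frac{166}{41} = \frac{24755}{4018} \approx 6.161$)
$k = \frac{i \sqrt{15761794}}{574}$ ($k = \sqrt{\frac{24755}{4018} + 1 \left(-54\right)} = \sqrt{\frac{24755}{4018} - 54} = \sqrt{- \frac{192217}{4018}} = \frac{i \sqrt{15761794}}{574} \approx 6.9166 i$)
$k \left(D{\left(N{\left(-4 \right)},-39 \right)} - 1184\right) = \frac{i \sqrt{15761794}}{574} \left(-36 - 1184\right) = \frac{i \sqrt{15761794}}{574} \left(-1220\right) = - \frac{610 i \sqrt{15761794}}{287}$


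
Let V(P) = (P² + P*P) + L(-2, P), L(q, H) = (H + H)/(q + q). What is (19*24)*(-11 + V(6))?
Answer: 26448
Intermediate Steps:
L(q, H) = H/q (L(q, H) = (2*H)/((2*q)) = (2*H)*(1/(2*q)) = H/q)
V(P) = 2*P² - P/2 (V(P) = (P² + P*P) + P/(-2) = (P² + P²) + P*(-½) = 2*P² - P/2)
(19*24)*(-11 + V(6)) = (19*24)*(-11 + (½)*6*(-1 + 4*6)) = 456*(-11 + (½)*6*(-1 + 24)) = 456*(-11 + (½)*6*23) = 456*(-11 + 69) = 456*58 = 26448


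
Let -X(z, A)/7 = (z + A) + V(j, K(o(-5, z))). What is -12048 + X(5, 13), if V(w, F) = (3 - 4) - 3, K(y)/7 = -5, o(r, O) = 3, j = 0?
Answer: -12146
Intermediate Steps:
K(y) = -35 (K(y) = 7*(-5) = -35)
V(w, F) = -4 (V(w, F) = -1 - 3 = -4)
X(z, A) = 28 - 7*A - 7*z (X(z, A) = -7*((z + A) - 4) = -7*((A + z) - 4) = -7*(-4 + A + z) = 28 - 7*A - 7*z)
-12048 + X(5, 13) = -12048 + (28 - 7*13 - 7*5) = -12048 + (28 - 91 - 35) = -12048 - 98 = -12146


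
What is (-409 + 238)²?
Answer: 29241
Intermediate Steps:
(-409 + 238)² = (-171)² = 29241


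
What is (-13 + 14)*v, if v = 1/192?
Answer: 1/192 ≈ 0.0052083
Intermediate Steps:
v = 1/192 ≈ 0.0052083
(-13 + 14)*v = (-13 + 14)*(1/192) = 1*(1/192) = 1/192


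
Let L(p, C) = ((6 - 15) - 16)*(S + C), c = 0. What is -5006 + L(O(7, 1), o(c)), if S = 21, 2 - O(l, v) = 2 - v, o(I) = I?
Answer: -5531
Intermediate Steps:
O(l, v) = v (O(l, v) = 2 - (2 - v) = 2 + (-2 + v) = v)
L(p, C) = -525 - 25*C (L(p, C) = ((6 - 15) - 16)*(21 + C) = (-9 - 16)*(21 + C) = -25*(21 + C) = -525 - 25*C)
-5006 + L(O(7, 1), o(c)) = -5006 + (-525 - 25*0) = -5006 + (-525 + 0) = -5006 - 525 = -5531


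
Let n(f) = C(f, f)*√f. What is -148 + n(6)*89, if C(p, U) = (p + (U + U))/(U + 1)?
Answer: -148 + 1602*√6/7 ≈ 412.58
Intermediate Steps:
C(p, U) = (p + 2*U)/(1 + U)
n(f) = 3*f^(3/2)/(1 + f) (n(f) = ((f + 2*f)/(1 + f))*√f = ((3*f)/(1 + f))*√f = (3*f/(1 + f))*√f = 3*f^(3/2)/(1 + f))
-148 + n(6)*89 = -148 + (3*6^(3/2)/(1 + 6))*89 = -148 + (3*(6*√6)/7)*89 = -148 + (3*(6*√6)*(⅐))*89 = -148 + (18*√6/7)*89 = -148 + 1602*√6/7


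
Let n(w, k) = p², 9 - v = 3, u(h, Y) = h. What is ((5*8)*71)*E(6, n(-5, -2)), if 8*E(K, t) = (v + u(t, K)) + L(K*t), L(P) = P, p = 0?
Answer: 2130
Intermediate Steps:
v = 6 (v = 9 - 1*3 = 9 - 3 = 6)
n(w, k) = 0 (n(w, k) = 0² = 0)
E(K, t) = ¾ + t/8 + K*t/8 (E(K, t) = ((6 + t) + K*t)/8 = (6 + t + K*t)/8 = ¾ + t/8 + K*t/8)
((5*8)*71)*E(6, n(-5, -2)) = ((5*8)*71)*(¾ + (⅛)*0 + (⅛)*6*0) = (40*71)*(¾ + 0 + 0) = 2840*(¾) = 2130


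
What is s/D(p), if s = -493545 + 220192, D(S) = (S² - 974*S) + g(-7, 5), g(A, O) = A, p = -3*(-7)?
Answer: 273353/20020 ≈ 13.654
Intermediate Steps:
p = 21
D(S) = -7 + S² - 974*S (D(S) = (S² - 974*S) - 7 = -7 + S² - 974*S)
s = -273353
s/D(p) = -273353/(-7 + 21² - 974*21) = -273353/(-7 + 441 - 20454) = -273353/(-20020) = -273353*(-1/20020) = 273353/20020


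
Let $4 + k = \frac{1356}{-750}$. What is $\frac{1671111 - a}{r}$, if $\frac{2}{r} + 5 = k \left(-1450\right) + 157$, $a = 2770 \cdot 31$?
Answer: $\frac{33978055594}{5} \approx 6.7956 \cdot 10^{9}$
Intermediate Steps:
$k = - \frac{726}{125}$ ($k = -4 + \frac{1356}{-750} = -4 + 1356 \left(- \frac{1}{750}\right) = -4 - \frac{226}{125} = - \frac{726}{125} \approx -5.808$)
$a = 85870$
$r = \frac{5}{21434}$ ($r = \frac{2}{-5 + \left(\left(- \frac{726}{125}\right) \left(-1450\right) + 157\right)} = \frac{2}{-5 + \left(\frac{42108}{5} + 157\right)} = \frac{2}{-5 + \frac{42893}{5}} = \frac{2}{\frac{42868}{5}} = 2 \cdot \frac{5}{42868} = \frac{5}{21434} \approx 0.00023327$)
$\frac{1671111 - a}{r} = \frac{1671111 - 85870}{\frac{5}{21434}} = \left(1671111 - 85870\right) \frac{21434}{5} = 1585241 \cdot \frac{21434}{5} = \frac{33978055594}{5}$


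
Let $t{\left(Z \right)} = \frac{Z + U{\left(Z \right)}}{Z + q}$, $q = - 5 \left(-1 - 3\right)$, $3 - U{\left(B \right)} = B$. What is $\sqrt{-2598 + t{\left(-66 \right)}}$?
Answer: $\frac{21 i \sqrt{12466}}{46} \approx 50.971 i$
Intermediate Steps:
$U{\left(B \right)} = 3 - B$
$q = 20$ ($q = \left(-5\right) \left(-4\right) = 20$)
$t{\left(Z \right)} = \frac{3}{20 + Z}$ ($t{\left(Z \right)} = \frac{Z - \left(-3 + Z\right)}{Z + 20} = \frac{3}{20 + Z}$)
$\sqrt{-2598 + t{\left(-66 \right)}} = \sqrt{-2598 + \frac{3}{20 - 66}} = \sqrt{-2598 + \frac{3}{-46}} = \sqrt{-2598 + 3 \left(- \frac{1}{46}\right)} = \sqrt{-2598 - \frac{3}{46}} = \sqrt{- \frac{119511}{46}} = \frac{21 i \sqrt{12466}}{46}$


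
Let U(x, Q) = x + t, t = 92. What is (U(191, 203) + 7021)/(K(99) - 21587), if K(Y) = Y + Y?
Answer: -7304/21389 ≈ -0.34148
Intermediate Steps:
K(Y) = 2*Y
U(x, Q) = 92 + x (U(x, Q) = x + 92 = 92 + x)
(U(191, 203) + 7021)/(K(99) - 21587) = ((92 + 191) + 7021)/(2*99 - 21587) = (283 + 7021)/(198 - 21587) = 7304/(-21389) = 7304*(-1/21389) = -7304/21389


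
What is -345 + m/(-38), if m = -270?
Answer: -6420/19 ≈ -337.89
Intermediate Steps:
-345 + m/(-38) = -345 - 270/(-38) = -345 - 270*(-1/38) = -345 + 135/19 = -6420/19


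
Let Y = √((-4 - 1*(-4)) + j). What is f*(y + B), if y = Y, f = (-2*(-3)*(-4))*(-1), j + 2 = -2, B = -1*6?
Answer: -144 + 48*I ≈ -144.0 + 48.0*I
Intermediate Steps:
B = -6
j = -4 (j = -2 - 2 = -4)
f = 24 (f = (6*(-4))*(-1) = -24*(-1) = 24)
Y = 2*I (Y = √((-4 - 1*(-4)) - 4) = √((-4 + 4) - 4) = √(0 - 4) = √(-4) = 2*I ≈ 2.0*I)
y = 2*I ≈ 2.0*I
f*(y + B) = 24*(2*I - 6) = 24*(-6 + 2*I) = -144 + 48*I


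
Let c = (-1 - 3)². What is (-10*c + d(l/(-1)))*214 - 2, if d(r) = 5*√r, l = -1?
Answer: -33172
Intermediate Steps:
c = 16 (c = (-4)² = 16)
(-10*c + d(l/(-1)))*214 - 2 = (-10*16 + 5*√(-1/(-1)))*214 - 2 = (-160 + 5*√(-1*(-1)))*214 - 2 = (-160 + 5*√1)*214 - 2 = (-160 + 5*1)*214 - 2 = (-160 + 5)*214 - 2 = -155*214 - 2 = -33170 - 2 = -33172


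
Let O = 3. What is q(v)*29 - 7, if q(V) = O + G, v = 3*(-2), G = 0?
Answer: 80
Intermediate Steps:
v = -6
q(V) = 3 (q(V) = 3 + 0 = 3)
q(v)*29 - 7 = 3*29 - 7 = 87 - 7 = 80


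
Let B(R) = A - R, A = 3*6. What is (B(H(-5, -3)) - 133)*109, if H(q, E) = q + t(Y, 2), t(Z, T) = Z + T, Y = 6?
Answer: -12862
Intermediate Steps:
A = 18
t(Z, T) = T + Z
H(q, E) = 8 + q (H(q, E) = q + (2 + 6) = q + 8 = 8 + q)
B(R) = 18 - R
(B(H(-5, -3)) - 133)*109 = ((18 - (8 - 5)) - 133)*109 = ((18 - 1*3) - 133)*109 = ((18 - 3) - 133)*109 = (15 - 133)*109 = -118*109 = -12862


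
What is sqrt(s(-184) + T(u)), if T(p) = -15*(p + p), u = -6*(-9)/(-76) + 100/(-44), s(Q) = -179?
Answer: I*sqrt(3909554)/209 ≈ 9.4606*I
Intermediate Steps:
u = -1247/418 (u = 54*(-1/76) + 100*(-1/44) = -27/38 - 25/11 = -1247/418 ≈ -2.9833)
T(p) = -30*p
sqrt(s(-184) + T(u)) = sqrt(-179 - 30*(-1247/418)) = sqrt(-179 + 18705/209) = sqrt(-18706/209) = I*sqrt(3909554)/209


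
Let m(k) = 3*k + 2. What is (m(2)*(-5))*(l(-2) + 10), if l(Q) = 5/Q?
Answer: -300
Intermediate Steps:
m(k) = 2 + 3*k
(m(2)*(-5))*(l(-2) + 10) = ((2 + 3*2)*(-5))*(5/(-2) + 10) = ((2 + 6)*(-5))*(5*(-½) + 10) = (8*(-5))*(-5/2 + 10) = -40*15/2 = -300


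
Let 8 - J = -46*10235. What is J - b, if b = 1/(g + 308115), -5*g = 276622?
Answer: 595091823549/1263953 ≈ 4.7082e+5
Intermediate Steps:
g = -276622/5 (g = -⅕*276622 = -276622/5 ≈ -55324.)
b = 5/1263953 (b = 1/(-276622/5 + 308115) = 1/(1263953/5) = 5/1263953 ≈ 3.9558e-6)
J = 470818 (J = 8 - (-46)*10235 = 8 - 1*(-470810) = 8 + 470810 = 470818)
J - b = 470818 - 1*5/1263953 = 470818 - 5/1263953 = 595091823549/1263953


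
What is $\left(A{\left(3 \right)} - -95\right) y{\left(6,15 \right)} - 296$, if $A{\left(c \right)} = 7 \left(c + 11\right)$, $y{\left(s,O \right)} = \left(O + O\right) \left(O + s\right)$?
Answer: $121294$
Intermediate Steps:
$y{\left(s,O \right)} = 2 O \left(O + s\right)$
$A{\left(c \right)} = 77 + 7 c$ ($A{\left(c \right)} = 7 \left(11 + c\right) = 77 + 7 c$)
$\left(A{\left(3 \right)} - -95\right) y{\left(6,15 \right)} - 296 = \left(\left(77 + 7 \cdot 3\right) - -95\right) 2 \cdot 15 \left(15 + 6\right) - 296 = \left(\left(77 + 21\right) + 95\right) 2 \cdot 15 \cdot 21 - 296 = \left(98 + 95\right) 630 - 296 = 193 \cdot 630 - 296 = 121590 - 296 = 121294$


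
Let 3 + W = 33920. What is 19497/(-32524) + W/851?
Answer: 1086524561/27677924 ≈ 39.256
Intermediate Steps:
W = 33917 (W = -3 + 33920 = 33917)
19497/(-32524) + W/851 = 19497/(-32524) + 33917/851 = 19497*(-1/32524) + 33917*(1/851) = -19497/32524 + 33917/851 = 1086524561/27677924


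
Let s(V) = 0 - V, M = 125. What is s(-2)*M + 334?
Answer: 584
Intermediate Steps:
s(V) = -V
s(-2)*M + 334 = -1*(-2)*125 + 334 = 2*125 + 334 = 250 + 334 = 584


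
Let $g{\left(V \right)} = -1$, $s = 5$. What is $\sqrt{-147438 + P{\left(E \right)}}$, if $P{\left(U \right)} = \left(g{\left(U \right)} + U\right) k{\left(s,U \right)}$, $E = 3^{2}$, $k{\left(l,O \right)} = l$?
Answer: $i \sqrt{147398} \approx 383.92 i$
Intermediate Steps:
$E = 9$
$P{\left(U \right)} = -5 + 5 U$ ($P{\left(U \right)} = \left(-1 + U\right) 5 = -5 + 5 U$)
$\sqrt{-147438 + P{\left(E \right)}} = \sqrt{-147438 + \left(-5 + 5 \cdot 9\right)} = \sqrt{-147438 + \left(-5 + 45\right)} = \sqrt{-147438 + 40} = \sqrt{-147398} = i \sqrt{147398}$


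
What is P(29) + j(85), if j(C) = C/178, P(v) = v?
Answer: 5247/178 ≈ 29.478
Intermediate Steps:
j(C) = C/178 (j(C) = C*(1/178) = C/178)
P(29) + j(85) = 29 + (1/178)*85 = 29 + 85/178 = 5247/178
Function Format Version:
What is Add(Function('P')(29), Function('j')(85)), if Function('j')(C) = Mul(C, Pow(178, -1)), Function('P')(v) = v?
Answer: Rational(5247, 178) ≈ 29.478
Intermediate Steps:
Function('j')(C) = Mul(Rational(1, 178), C) (Function('j')(C) = Mul(C, Rational(1, 178)) = Mul(Rational(1, 178), C))
Add(Function('P')(29), Function('j')(85)) = Add(29, Mul(Rational(1, 178), 85)) = Add(29, Rational(85, 178)) = Rational(5247, 178)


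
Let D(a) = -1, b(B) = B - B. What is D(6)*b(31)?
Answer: 0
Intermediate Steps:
b(B) = 0
D(6)*b(31) = -1*0 = 0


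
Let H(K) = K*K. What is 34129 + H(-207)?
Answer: 76978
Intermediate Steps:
H(K) = K²
34129 + H(-207) = 34129 + (-207)² = 34129 + 42849 = 76978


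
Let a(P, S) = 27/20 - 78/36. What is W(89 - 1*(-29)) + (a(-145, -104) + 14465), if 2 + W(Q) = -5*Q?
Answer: 832331/60 ≈ 13872.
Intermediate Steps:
W(Q) = -2 - 5*Q
a(P, S) = -49/60 (a(P, S) = 27*(1/20) - 78*1/36 = 27/20 - 13/6 = -49/60)
W(89 - 1*(-29)) + (a(-145, -104) + 14465) = (-2 - 5*(89 - 1*(-29))) + (-49/60 + 14465) = (-2 - 5*(89 + 29)) + 867851/60 = (-2 - 5*118) + 867851/60 = (-2 - 590) + 867851/60 = -592 + 867851/60 = 832331/60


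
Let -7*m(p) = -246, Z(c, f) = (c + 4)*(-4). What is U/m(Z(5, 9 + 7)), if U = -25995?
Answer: -60655/82 ≈ -739.70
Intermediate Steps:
Z(c, f) = -16 - 4*c (Z(c, f) = (4 + c)*(-4) = -16 - 4*c)
m(p) = 246/7 (m(p) = -⅐*(-246) = 246/7)
U/m(Z(5, 9 + 7)) = -25995/246/7 = -25995*7/246 = -60655/82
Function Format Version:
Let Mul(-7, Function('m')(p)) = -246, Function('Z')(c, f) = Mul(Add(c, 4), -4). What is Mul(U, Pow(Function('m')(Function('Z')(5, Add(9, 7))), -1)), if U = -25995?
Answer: Rational(-60655, 82) ≈ -739.70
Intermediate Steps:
Function('Z')(c, f) = Add(-16, Mul(-4, c)) (Function('Z')(c, f) = Mul(Add(4, c), -4) = Add(-16, Mul(-4, c)))
Function('m')(p) = Rational(246, 7) (Function('m')(p) = Mul(Rational(-1, 7), -246) = Rational(246, 7))
Mul(U, Pow(Function('m')(Function('Z')(5, Add(9, 7))), -1)) = Mul(-25995, Pow(Rational(246, 7), -1)) = Mul(-25995, Rational(7, 246)) = Rational(-60655, 82)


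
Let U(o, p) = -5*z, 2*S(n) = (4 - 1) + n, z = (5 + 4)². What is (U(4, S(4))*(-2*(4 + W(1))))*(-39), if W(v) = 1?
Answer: -157950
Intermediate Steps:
z = 81 (z = 9² = 81)
S(n) = 3/2 + n/2 (S(n) = ((4 - 1) + n)/2 = (3 + n)/2 = 3/2 + n/2)
U(o, p) = -405 (U(o, p) = -5*81 = -405)
(U(4, S(4))*(-2*(4 + W(1))))*(-39) = -(-810)*(4 + 1)*(-39) = -(-810)*5*(-39) = -405*(-10)*(-39) = 4050*(-39) = -157950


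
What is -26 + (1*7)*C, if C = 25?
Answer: 149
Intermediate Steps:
-26 + (1*7)*C = -26 + (1*7)*25 = -26 + 7*25 = -26 + 175 = 149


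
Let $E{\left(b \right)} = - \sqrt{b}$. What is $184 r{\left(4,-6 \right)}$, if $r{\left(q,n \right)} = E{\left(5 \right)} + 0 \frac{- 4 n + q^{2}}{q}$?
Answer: $- 184 \sqrt{5} \approx -411.44$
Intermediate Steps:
$r{\left(q,n \right)} = - \sqrt{5}$ ($r{\left(q,n \right)} = - \sqrt{5} + 0 \frac{- 4 n + q^{2}}{q} = - \sqrt{5} + 0 \frac{q^{2} - 4 n}{q} = - \sqrt{5} + 0 = - \sqrt{5}$)
$184 r{\left(4,-6 \right)} = 184 \left(- \sqrt{5}\right) = - 184 \sqrt{5}$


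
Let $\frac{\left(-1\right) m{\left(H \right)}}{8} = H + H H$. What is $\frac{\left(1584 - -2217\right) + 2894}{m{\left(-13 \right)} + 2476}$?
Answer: $\frac{6695}{1228} \approx 5.452$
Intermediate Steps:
$m{\left(H \right)} = - 8 H - 8 H^{2}$ ($m{\left(H \right)} = - 8 \left(H + H H\right) = - 8 \left(H + H^{2}\right) = - 8 H - 8 H^{2}$)
$\frac{\left(1584 - -2217\right) + 2894}{m{\left(-13 \right)} + 2476} = \frac{\left(1584 - -2217\right) + 2894}{\left(-8\right) \left(-13\right) \left(1 - 13\right) + 2476} = \frac{\left(1584 + 2217\right) + 2894}{\left(-8\right) \left(-13\right) \left(-12\right) + 2476} = \frac{3801 + 2894}{-1248 + 2476} = \frac{6695}{1228}$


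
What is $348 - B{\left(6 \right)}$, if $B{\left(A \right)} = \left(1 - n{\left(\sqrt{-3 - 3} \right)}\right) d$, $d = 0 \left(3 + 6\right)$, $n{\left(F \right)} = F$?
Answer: $348$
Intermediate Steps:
$d = 0$ ($d = 0 \cdot 9 = 0$)
$B{\left(A \right)} = 0$ ($B{\left(A \right)} = \left(1 - \sqrt{-3 - 3}\right) 0 = \left(1 - \sqrt{-6}\right) 0 = \left(1 - i \sqrt{6}\right) 0 = 0$)
$348 - B{\left(6 \right)} = 348 - 0 = 348 + 0 = 348$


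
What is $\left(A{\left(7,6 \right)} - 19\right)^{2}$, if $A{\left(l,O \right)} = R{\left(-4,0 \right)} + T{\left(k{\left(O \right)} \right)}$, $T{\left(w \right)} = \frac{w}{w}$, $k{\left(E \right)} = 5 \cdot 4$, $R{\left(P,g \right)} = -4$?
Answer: $484$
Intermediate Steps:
$k{\left(E \right)} = 20$
$T{\left(w \right)} = 1$
$A{\left(l,O \right)} = -3$ ($A{\left(l,O \right)} = -4 + 1 = -3$)
$\left(A{\left(7,6 \right)} - 19\right)^{2} = \left(-3 - 19\right)^{2} = \left(-22\right)^{2} = 484$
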